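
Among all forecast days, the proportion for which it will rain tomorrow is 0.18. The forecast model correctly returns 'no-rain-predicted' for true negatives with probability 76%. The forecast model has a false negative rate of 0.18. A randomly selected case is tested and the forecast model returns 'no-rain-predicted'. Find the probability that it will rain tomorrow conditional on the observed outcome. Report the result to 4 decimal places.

P(H | E) ≈ 0.0494

Let H be the event that it will rain tomorrow. P(H) = 0.18, so P(¬H) = 0.82. With E the 'no-rain-predicted' result, P(E|H) = 0.18 and P(E|¬H) = 0.76.
P(E) = 0.18·0.18 + 0.76·0.82 = 0.032400 + 0.62320 = 0.65560.
By Bayes' theorem, P(H|E) = 0.032400 / 0.65560 = 0.0494.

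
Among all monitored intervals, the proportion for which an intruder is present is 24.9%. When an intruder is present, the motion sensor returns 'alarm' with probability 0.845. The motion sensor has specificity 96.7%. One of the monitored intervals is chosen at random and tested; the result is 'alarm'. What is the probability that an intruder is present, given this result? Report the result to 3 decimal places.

Let H be the event that an intruder is present. P(H) = 0.249, so P(¬H) = 0.751. With E the 'alarm' result, P(E|H) = 0.845 and P(E|¬H) = 0.033.
P(E) = 0.845·0.249 + 0.033·0.751 = 0.21040 + 0.024783 = 0.23519.
By Bayes' theorem, P(H|E) = 0.21040 / 0.23519 = 0.895.

P(H | E) ≈ 0.895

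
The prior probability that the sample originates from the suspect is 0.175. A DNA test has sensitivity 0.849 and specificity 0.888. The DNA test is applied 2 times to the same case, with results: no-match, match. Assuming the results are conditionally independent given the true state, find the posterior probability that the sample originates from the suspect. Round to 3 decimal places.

Let H be the event that the sample originates from the suspect; start with P(H) = 0.175. P('match'|H) = 0.849, P('match'|¬H) = 0.112.
Update on result 1 ('no-match'): P(H) ← 0.151·0.1750 / (0.151·0.1750 + 0.888·0.8250) = 0.026425/0.75902 = 0.0348.
Update on result 2 ('match'): P(H) ← 0.849·0.0348 / (0.849·0.0348 + 0.112·0.9652) = 0.029557/0.13766 = 0.2147.

Posterior P(H) ≈ 0.215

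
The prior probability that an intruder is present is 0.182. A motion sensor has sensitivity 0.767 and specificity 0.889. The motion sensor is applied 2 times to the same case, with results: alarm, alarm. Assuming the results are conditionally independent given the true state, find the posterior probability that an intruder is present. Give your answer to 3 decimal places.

Posterior P(H) ≈ 0.914

With H the event that an intruder is present, the joint likelihood of the observed sequence is P(data|H) = 0.767·0.767 = 0.58829 and P(data|¬H) = 0.111·0.111 = 0.012321.
Bayes: P(H|data) = 0.182·0.58829 / (0.182·0.58829 + 0.818·0.012321) = 0.10707/0.11715 = 0.9140.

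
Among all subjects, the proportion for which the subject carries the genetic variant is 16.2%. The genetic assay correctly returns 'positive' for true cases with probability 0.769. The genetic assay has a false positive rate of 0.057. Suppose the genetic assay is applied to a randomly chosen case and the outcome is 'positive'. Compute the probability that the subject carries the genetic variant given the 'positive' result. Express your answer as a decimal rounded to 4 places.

P(H | E) ≈ 0.7228

Write H for 'the subject carries the genetic variant'. Prior odds H:¬H = 0.162/0.838 = 0.19332. For the 'positive' outcome, the likelihood ratio is 0.769/0.057 = 13.491.
Posterior odds = 0.19332 × 13.491 = 2.6081, so P(H|E) = 2.6081/(1+2.6081) = 0.7228.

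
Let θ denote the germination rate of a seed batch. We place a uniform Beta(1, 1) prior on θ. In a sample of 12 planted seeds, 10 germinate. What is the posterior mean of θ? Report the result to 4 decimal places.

Observing 10 successes and 2 failures updates Beta(1, 1) by adding the success and failure counts to the two shape parameters: α = 1+10 = 11, β = 1+2 = 3.
E[θ | data] = 11/(11+3) = 0.7857.

Posterior mean ≈ 0.7857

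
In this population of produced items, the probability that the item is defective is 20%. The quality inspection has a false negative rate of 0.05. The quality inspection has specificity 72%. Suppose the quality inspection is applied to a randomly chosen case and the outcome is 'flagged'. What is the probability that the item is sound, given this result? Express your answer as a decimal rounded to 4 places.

P(¬H | E) ≈ 0.5411

Write H for 'the item is defective'. Prior odds H:¬H = 0.2/0.8 = 0.25000. For the 'flagged' outcome, the likelihood ratio is 0.95/0.28 = 3.3929.
Posterior odds = 0.25000 × 3.3929 = 0.84821, so P(H|E) = 0.84821/(1+0.84821) = 0.4589. Then P(¬H|E) = 1 − 0.4589 = 0.5411.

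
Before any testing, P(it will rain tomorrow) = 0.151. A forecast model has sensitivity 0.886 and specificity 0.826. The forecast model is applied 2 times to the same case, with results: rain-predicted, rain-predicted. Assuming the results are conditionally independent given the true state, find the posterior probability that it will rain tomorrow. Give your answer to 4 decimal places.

Posterior P(H) ≈ 0.8218

With H the event that it will rain tomorrow, the joint likelihood of the observed sequence is P(data|H) = 0.886·0.886 = 0.78500 and P(data|¬H) = 0.174·0.174 = 0.030276.
Bayes: P(H|data) = 0.151·0.78500 / (0.151·0.78500 + 0.849·0.030276) = 0.11853/0.14424 = 0.8218.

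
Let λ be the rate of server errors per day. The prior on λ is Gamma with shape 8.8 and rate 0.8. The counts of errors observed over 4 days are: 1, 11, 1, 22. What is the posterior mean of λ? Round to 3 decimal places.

Posterior mean ≈ 9.125

Total count ∑xᵢ = 35 over n = 4 days.
Gamma is conjugate to the Poisson likelihood: posterior is Gamma(shape = 8.8+35 = 43.8, rate = 0.8+4 = 4.8).
Posterior mean = shape/rate = 43.8/4.8 = 9.125.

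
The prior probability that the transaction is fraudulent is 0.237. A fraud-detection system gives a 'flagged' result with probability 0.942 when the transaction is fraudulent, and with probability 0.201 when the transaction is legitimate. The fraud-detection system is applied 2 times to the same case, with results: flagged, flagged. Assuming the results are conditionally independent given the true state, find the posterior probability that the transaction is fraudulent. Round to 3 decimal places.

Let H be the event that the transaction is fraudulent; start with P(H) = 0.237. P('flagged'|H) = 0.942, P('flagged'|¬H) = 0.201.
Update on result 1 ('flagged'): P(H) ← 0.942·0.2370 / (0.942·0.2370 + 0.201·0.7630) = 0.22325/0.37662 = 0.5928.
Update on result 2 ('flagged'): P(H) ← 0.942·0.5928 / (0.942·0.5928 + 0.201·0.4072) = 0.55841/0.64026 = 0.8722.

Posterior P(H) ≈ 0.872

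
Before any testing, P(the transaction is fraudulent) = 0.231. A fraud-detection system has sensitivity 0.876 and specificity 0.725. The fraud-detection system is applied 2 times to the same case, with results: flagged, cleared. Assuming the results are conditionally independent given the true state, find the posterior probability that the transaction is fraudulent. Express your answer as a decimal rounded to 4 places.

Posterior P(H) ≈ 0.1406

With H the event that the transaction is fraudulent, the joint likelihood of the observed sequence is P(data|H) = 0.876·0.124 = 0.10862 and P(data|¬H) = 0.275·0.725 = 0.19937.
Bayes: P(H|data) = 0.231·0.10862 / (0.231·0.10862 + 0.769·0.19937) = 0.025092/0.17841 = 0.1406.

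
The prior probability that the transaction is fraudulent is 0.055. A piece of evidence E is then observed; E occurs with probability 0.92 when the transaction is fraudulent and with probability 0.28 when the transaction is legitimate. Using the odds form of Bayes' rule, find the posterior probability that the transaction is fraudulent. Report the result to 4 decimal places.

Posterior probability ≈ 0.1605

Prior odds = 0.055/(1−0.055) = 0.058201. In log-odds, ln(0.058201) = -2.8439.
Add log likelihood ratio: ln(3.2857) = 1.1896.
Posterior log-odds = -1.6543, so posterior odds = exp(-1.6543) = 0.19123. Converting, P(H|E) = 0.19123/1.1912 = 0.1605.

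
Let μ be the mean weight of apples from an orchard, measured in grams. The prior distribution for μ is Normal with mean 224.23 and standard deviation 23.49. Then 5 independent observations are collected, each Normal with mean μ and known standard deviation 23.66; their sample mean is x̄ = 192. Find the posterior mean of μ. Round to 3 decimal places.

Posterior mean ≈ 197.437

Prior precision 1/τ₀² = 1/23.49² = 0.00181232; data precision n/σ² = 5/23.66² = 0.00893183.
Posterior precision = 0.00181232 + 0.00893183 = 0.0107441.
Posterior mean = (0.00181232·224.23 + 0.00893183·192) / 0.0107441 = 197.437.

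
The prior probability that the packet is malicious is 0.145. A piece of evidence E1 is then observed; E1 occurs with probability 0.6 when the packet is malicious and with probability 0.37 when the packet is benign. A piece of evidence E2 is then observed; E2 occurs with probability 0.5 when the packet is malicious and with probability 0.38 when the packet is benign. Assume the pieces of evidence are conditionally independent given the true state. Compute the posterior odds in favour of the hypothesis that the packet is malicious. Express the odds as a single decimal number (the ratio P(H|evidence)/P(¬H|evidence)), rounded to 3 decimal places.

Prior odds = 0.145/(1−0.145) = 0.16959. In log-odds, ln(0.16959) = -1.7744.
Add log likelihood ratios: ln(1.6216) + ln(1.3158) = 0.75786.
Posterior log-odds = -1.0165, so posterior odds = exp(-1.0165) = 0.36186.

Posterior odds ≈ 0.362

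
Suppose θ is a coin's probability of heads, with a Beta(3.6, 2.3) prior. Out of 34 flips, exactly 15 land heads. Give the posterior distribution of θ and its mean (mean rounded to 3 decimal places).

Posterior: Beta(18.6, 21.3); mean ≈ 0.466

Observing 15 successes and 19 failures updates Beta(3.6, 2.3) by adding the success and failure counts to the two shape parameters: α = 3.6+15 = 18.6, β = 2.3+19 = 21.3.
E[θ | data] = 18.6/(18.6+21.3) = 0.466.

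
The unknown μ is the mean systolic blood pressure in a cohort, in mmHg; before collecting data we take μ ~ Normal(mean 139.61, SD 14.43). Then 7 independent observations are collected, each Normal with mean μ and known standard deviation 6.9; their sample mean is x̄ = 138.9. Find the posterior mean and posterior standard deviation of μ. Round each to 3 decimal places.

Posterior mean ≈ 138.922; posterior SD ≈ 2.566

With known σ, the Normal prior is conjugate. Weight on the data is w = (n/σ²)/(n/σ² + 1/τ₀²) = 0.147028/(0.147028+0.00480250) = 0.96837.
Posterior mean = w·x̄ + (1−w)·μ₀ = 0.96837·138.9 + 0.031631·139.61 = 138.922. Posterior variance = 1/(0.147028+0.00480250) = 6.58629, so SD = 2.566.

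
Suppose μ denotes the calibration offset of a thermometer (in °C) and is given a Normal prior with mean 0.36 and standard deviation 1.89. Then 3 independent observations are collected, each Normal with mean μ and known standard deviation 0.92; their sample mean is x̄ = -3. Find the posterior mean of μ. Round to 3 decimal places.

Prior precision 1/τ₀² = 1/1.89² = 0.279947; data precision n/σ² = 3/0.92² = 3.54442.
Posterior precision = 0.279947 + 3.54442 = 3.82437.
Posterior mean = (0.279947·0.36 + 3.54442·-3) / 3.82437 = -2.754.

Posterior mean ≈ -2.754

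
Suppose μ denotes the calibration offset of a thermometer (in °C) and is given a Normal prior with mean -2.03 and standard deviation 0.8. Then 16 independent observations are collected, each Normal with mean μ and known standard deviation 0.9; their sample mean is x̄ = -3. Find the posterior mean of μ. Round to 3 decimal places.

With known σ, the Normal prior is conjugate. Weight on the data is w = (n/σ²)/(n/σ² + 1/τ₀²) = 19.7531/(19.7531+1.56250) = 0.92670.
Posterior mean = w·x̄ + (1−w)·μ₀ = 0.92670·-3 + 0.073303·-2.03 = -2.929.

Posterior mean ≈ -2.929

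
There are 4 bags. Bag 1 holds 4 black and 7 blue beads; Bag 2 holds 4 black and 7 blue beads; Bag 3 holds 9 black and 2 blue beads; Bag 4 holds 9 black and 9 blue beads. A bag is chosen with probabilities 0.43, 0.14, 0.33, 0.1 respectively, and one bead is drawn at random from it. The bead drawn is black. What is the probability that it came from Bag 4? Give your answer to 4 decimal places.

Tabulate prior·likelihood by source: [1] prior 0.43, lik 0.3636, product 0.1564; [2] prior 0.14, lik 0.3636, product 0.05091; [3] prior 0.33, lik 0.8182, product 0.2700; [4] prior 0.1, lik 0.5, product 0.05000.
Normalizing constant = 0.52727; the posterior for Bag 4 is its product over the sum, 0.05000/0.52727 = 0.0948.

Posterior probability ≈ 0.0948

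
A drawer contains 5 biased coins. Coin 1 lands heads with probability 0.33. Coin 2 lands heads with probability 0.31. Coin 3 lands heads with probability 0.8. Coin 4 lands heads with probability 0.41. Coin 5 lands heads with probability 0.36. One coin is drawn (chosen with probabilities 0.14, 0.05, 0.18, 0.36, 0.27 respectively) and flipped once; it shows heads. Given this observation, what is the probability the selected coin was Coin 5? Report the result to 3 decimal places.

Posterior probability ≈ 0.216

P(heads|C1) = 0.33; P(heads|C2) = 0.31; P(heads|C3) = 0.8; P(heads|C4) = 0.41; P(heads|C5) = 0.36.
Prior × likelihood for each source: 0.14·0.33=0.04620, 0.05·0.31=0.01550, 0.18·0.8=0.1440, 0.36·0.41=0.1476, 0.27·0.36=0.09720. Summing gives P(heads) = 0.45050.
P(Coin 5 | heads) = 0.09720 / 0.45050 = 0.216.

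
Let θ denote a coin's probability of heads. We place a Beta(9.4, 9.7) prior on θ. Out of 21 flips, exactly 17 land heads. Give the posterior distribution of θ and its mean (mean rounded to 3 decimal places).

Posterior: Beta(26.4, 13.7); mean ≈ 0.658

The binomial likelihood is conjugate to the Beta prior: with 17 successes and 4 failures, the posterior is Beta(9.4+17, 9.7+4) = Beta(26.4, 13.7).
E[θ | data] = 26.4/(26.4+13.7) = 0.658.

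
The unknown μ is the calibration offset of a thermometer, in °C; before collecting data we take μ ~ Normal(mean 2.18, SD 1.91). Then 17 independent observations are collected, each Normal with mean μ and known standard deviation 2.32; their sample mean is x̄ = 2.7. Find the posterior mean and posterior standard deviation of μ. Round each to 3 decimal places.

Posterior mean ≈ 2.658; posterior SD ≈ 0.540

With known σ, the Normal prior is conjugate. Weight on the data is w = (n/σ²)/(n/σ² + 1/τ₀²) = 3.15844/(3.15844+0.274115) = 0.92014.
Posterior mean = w·x̄ + (1−w)·μ₀ = 0.92014·2.7 + 0.079857·2.18 = 2.658. Posterior variance = 1/(3.15844+0.274115) = 0.291328, so SD = 0.540.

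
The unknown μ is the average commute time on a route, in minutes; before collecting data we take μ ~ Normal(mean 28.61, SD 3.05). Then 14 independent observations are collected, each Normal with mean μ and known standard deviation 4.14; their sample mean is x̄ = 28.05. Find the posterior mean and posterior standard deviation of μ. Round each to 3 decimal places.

Posterior mean ≈ 28.115; posterior SD ≈ 1.040

With known σ, the Normal prior is conjugate. Weight on the data is w = (n/σ²)/(n/σ² + 1/τ₀²) = 0.816822/(0.816822+0.107498) = 0.88370.
Posterior mean = w·x̄ + (1−w)·μ₀ = 0.88370·28.05 + 0.11630·28.61 = 28.115. Posterior variance = 1/(0.816822+0.107498) = 1.08188, so SD = 1.040.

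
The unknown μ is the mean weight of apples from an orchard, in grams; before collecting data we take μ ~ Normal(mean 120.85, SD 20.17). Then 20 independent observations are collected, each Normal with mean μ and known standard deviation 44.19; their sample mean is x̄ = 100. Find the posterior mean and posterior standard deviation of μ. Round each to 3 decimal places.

With known σ, the Normal prior is conjugate. Weight on the data is w = (n/σ²)/(n/σ² + 1/τ₀²) = 0.0102419/(0.0102419+0.00245804) = 0.80645.
Posterior mean = w·x̄ + (1−w)·μ₀ = 0.80645·100 + 0.19355·120.85 = 104.035. Posterior variance = 1/(0.0102419+0.00245804) = 78.7403, so SD = 8.874.

Posterior mean ≈ 104.035; posterior SD ≈ 8.874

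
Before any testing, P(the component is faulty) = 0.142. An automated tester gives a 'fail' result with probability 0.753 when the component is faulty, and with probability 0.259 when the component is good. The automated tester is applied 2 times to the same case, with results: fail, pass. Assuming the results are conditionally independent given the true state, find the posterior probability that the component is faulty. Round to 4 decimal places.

Posterior P(H) ≈ 0.1382

With H the event that the component is faulty, the joint likelihood of the observed sequence is P(data|H) = 0.753·0.247 = 0.18599 and P(data|¬H) = 0.259·0.741 = 0.19192.
Bayes: P(H|data) = 0.142·0.18599 / (0.142·0.18599 + 0.858·0.19192) = 0.026411/0.19108 = 0.1382.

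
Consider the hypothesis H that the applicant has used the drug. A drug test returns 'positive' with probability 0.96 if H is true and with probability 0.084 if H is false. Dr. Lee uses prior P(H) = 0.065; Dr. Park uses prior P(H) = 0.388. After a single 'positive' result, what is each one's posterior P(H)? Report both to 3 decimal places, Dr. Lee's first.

Dr. Lee: 0.443; Dr. Park: 0.879

The likelihood ratio for a 'positive' result is 0.96/0.084 = 11.429.
Dr. Lee: prior odds 0.065/0.935 = 0.069519; posterior odds 0.79450; posterior probability 0.443.
Dr. Park: prior odds 0.388/0.612 = 0.63399; posterior odds 7.2456; posterior probability 0.879.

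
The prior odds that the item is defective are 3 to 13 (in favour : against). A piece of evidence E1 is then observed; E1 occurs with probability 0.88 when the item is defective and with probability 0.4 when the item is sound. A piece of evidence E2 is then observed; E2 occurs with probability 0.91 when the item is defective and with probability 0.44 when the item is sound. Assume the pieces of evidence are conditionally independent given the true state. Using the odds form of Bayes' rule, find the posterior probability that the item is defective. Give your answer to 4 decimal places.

Posterior probability ≈ 0.5122

Prior odds = 3/13 = 0.23077. In log-odds, ln(0.23077) = -1.4663.
Add log likelihood ratios: ln(2.2000) + ln(2.0682) = 1.5151.
Posterior log-odds = 0.048790, so posterior odds = exp(0.048790) = 1.0500. Converting, P(H|E) = 1.0500/2.0500 = 0.5122.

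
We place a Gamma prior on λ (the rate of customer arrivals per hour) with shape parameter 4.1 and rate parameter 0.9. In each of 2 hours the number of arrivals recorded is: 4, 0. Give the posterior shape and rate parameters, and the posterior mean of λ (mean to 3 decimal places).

The Poisson likelihood adds the total count to the shape and the number of exposure periods to the rate. Here ∑xᵢ = 4 and n = 2, so shape 4.1→8.1 and rate 0.9→2.9.
Posterior mean = shape/rate = 8.1/2.9 = 2.793.

Posterior: Gamma(shape=8.1, rate=2.9); mean ≈ 2.793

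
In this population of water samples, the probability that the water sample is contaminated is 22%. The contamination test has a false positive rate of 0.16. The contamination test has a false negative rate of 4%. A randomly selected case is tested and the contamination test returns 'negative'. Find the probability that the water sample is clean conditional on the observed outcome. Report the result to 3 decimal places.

P(¬H | E) ≈ 0.987

Write H for 'the water sample is contaminated'. Prior odds H:¬H = 0.22/0.78 = 0.28205. For the 'negative' outcome, the likelihood ratio is 0.04/0.84 = 0.047619.
Posterior odds = 0.28205 × 0.047619 = 0.013431, so P(H|E) = 0.013431/(1+0.013431) = 0.013. Then P(¬H|E) = 1 − 0.013 = 0.987.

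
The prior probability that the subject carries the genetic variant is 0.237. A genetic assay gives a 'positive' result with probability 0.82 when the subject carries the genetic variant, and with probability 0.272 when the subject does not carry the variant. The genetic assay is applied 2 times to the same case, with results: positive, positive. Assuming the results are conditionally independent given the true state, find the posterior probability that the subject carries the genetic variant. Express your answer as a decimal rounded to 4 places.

Posterior P(H) ≈ 0.7384

Let H be the event that the subject carries the genetic variant; start with P(H) = 0.237. P('positive'|H) = 0.82, P('positive'|¬H) = 0.272.
Update on result 1 ('positive'): P(H) ← 0.82·0.2370 / (0.82·0.2370 + 0.272·0.7630) = 0.19434/0.40188 = 0.4836.
Update on result 2 ('positive'): P(H) ← 0.82·0.4836 / (0.82·0.4836 + 0.272·0.5164) = 0.39654/0.53700 = 0.7384.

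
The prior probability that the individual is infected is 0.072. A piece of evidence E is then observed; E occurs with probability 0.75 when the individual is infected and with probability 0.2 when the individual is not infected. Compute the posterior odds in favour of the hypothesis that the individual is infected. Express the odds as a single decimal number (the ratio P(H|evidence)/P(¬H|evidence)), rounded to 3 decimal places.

Prior odds = 0.072/(1−0.072) = 0.077586. In log-odds, ln(0.077586) = -2.5564.
Add log likelihood ratio: ln(3.7500) = 1.3218.
Posterior log-odds = -1.2346, so posterior odds = exp(-1.2346) = 0.29095.

Posterior odds ≈ 0.291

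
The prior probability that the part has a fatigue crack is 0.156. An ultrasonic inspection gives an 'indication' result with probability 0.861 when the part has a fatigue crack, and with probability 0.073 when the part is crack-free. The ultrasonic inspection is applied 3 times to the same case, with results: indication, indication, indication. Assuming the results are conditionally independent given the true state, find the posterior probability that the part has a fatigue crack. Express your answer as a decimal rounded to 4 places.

Let H be the event that the part has a fatigue crack; start with P(H) = 0.156. P('indication'|H) = 0.861, P('indication'|¬H) = 0.073.
Update on result 1 ('indication'): P(H) ← 0.861·0.1560 / (0.861·0.1560 + 0.073·0.8440) = 0.13432/0.19593 = 0.6855.
Update on result 2 ('indication'): P(H) ← 0.861·0.6855 / (0.861·0.6855 + 0.073·0.3145) = 0.59025/0.61320 = 0.9626.
Update on result 3 ('indication'): P(H) ← 0.861·0.9626 / (0.861·0.9626 + 0.073·0.0374) = 0.82877/0.83150 = 0.9967.

Posterior P(H) ≈ 0.9967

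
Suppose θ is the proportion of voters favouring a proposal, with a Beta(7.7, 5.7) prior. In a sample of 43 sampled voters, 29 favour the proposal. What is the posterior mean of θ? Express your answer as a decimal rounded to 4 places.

The binomial likelihood is conjugate to the Beta prior: with 29 successes and 14 failures, the posterior is Beta(7.7+29, 5.7+14) = Beta(36.7, 19.7).
Posterior mean = α/(α+β) = 36.7/56.4 = 0.6507.

Posterior mean ≈ 0.6507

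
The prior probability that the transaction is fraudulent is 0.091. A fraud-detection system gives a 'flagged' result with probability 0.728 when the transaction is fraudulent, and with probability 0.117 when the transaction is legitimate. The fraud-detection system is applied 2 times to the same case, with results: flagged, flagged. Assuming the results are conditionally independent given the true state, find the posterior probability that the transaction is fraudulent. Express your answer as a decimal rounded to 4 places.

Posterior P(H) ≈ 0.7949

Let H be the event that the transaction is fraudulent; start with P(H) = 0.091. P('flagged'|H) = 0.728, P('flagged'|¬H) = 0.117.
Update on result 1 ('flagged'): P(H) ← 0.728·0.0910 / (0.728·0.0910 + 0.117·0.9090) = 0.066248/0.17260 = 0.3838.
Update on result 2 ('flagged'): P(H) ← 0.728·0.3838 / (0.728·0.3838 + 0.117·0.6162) = 0.27942/0.35152 = 0.7949.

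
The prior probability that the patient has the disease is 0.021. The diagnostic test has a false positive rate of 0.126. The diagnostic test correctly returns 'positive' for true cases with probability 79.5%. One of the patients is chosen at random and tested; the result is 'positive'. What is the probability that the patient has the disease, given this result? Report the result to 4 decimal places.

P(H | E) ≈ 0.1192

Write H for 'the patient has the disease'. Prior odds H:¬H = 0.021/0.979 = 0.021450. For the 'positive' outcome, the likelihood ratio is 0.795/0.126 = 6.3095.
Posterior odds = 0.021450 × 6.3095 = 0.13534, so P(H|E) = 0.13534/(1+0.13534) = 0.1192.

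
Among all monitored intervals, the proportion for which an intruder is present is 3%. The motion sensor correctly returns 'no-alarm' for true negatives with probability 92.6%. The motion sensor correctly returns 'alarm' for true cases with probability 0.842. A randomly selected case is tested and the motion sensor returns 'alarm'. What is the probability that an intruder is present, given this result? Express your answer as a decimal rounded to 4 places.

P(H | E) ≈ 0.2603

Write H for 'an intruder is present'. Prior odds H:¬H = 0.03/0.97 = 0.030928. For the 'alarm' outcome, the likelihood ratio is 0.842/0.074 = 11.378.
Posterior odds = 0.030928 × 11.378 = 0.35191, so P(H|E) = 0.35191/(1+0.35191) = 0.2603.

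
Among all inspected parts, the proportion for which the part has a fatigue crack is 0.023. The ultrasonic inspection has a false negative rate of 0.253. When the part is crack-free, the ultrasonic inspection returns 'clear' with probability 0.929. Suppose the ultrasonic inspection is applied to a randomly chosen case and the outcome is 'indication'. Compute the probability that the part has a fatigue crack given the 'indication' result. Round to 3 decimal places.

Write H for 'the part has a fatigue crack'. Prior odds H:¬H = 0.023/0.977 = 0.023541. For the 'indication' outcome, the likelihood ratio is 0.747/0.071 = 10.521.
Posterior odds = 0.023541 × 10.521 = 0.24768, so P(H|E) = 0.24768/(1+0.24768) = 0.199.

P(H | E) ≈ 0.199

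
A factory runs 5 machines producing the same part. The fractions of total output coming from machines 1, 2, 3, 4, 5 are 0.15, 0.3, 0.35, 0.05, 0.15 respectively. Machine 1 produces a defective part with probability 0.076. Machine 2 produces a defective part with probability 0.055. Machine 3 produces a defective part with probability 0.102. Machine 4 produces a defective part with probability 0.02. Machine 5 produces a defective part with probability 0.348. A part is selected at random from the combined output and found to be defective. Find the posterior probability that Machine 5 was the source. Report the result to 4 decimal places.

Posterior probability ≈ 0.4469

Tabulate prior·likelihood by source: [1] prior 0.15, lik 0.076, product 0.01140; [2] prior 0.3, lik 0.055, product 0.01650; [3] prior 0.35, lik 0.102, product 0.03570; [4] prior 0.05, lik 0.02, product 0.001000; [5] prior 0.15, lik 0.348, product 0.05220.
Normalizing constant = 0.11680; the posterior for Machine 5 is its product over the sum, 0.05220/0.11680 = 0.4469.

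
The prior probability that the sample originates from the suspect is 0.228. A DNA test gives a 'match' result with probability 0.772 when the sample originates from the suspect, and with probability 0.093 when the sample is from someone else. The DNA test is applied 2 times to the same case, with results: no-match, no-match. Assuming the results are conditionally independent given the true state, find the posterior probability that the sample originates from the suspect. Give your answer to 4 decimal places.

Let H be the event that the sample originates from the suspect; start with P(H) = 0.228. P('match'|H) = 0.772, P('match'|¬H) = 0.093.
Update on result 1 ('no-match'): P(H) ← 0.228·0.2280 / (0.228·0.2280 + 0.907·0.7720) = 0.051984/0.75219 = 0.0691.
Update on result 2 ('no-match'): P(H) ← 0.228·0.0691 / (0.228·0.0691 + 0.907·0.9309) = 0.015757/0.86007 = 0.0183.

Posterior P(H) ≈ 0.0183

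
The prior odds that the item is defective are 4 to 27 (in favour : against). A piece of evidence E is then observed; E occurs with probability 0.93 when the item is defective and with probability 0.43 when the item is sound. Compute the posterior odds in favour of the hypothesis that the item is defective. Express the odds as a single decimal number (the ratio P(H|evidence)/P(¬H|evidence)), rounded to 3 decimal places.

Prior odds = 4/27 = 0.14815.
Likelihood ratio for E = 0.93/0.43 = 2.1628.
Posterior odds = prior odds × LR = 0.32041.

Posterior odds ≈ 0.320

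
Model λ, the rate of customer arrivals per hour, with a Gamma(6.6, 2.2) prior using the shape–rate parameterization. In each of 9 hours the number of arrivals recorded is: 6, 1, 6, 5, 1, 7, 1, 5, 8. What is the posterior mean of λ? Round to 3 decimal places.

Posterior mean ≈ 4.161

The Poisson likelihood adds the total count to the shape and the number of exposure periods to the rate. Here ∑xᵢ = 40 and n = 9, so shape 6.6→46.6 and rate 2.2→11.2.
E[λ | data] = 46.6/11.2 = 4.161.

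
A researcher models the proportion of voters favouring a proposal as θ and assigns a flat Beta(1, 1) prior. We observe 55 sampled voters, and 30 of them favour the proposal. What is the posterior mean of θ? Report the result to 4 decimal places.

Posterior mean ≈ 0.5439

The binomial likelihood is conjugate to the Beta prior: with 30 successes and 25 failures, the posterior is Beta(1+30, 1+25) = Beta(31, 26).
Posterior mean = α/(α+β) = 31/57 = 0.5439.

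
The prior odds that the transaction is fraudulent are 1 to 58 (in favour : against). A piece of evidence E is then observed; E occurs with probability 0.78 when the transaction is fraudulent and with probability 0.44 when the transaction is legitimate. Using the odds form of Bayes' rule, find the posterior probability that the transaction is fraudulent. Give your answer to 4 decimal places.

Prior odds = 1/58 = 0.017241.
Likelihood ratio for E = 0.78/0.44 = 1.7727.
Posterior odds = prior odds × LR = 0.030564.
Posterior probability = odds/(1+odds) = 0.030564/1.0306 = 0.0297.

Posterior probability ≈ 0.0297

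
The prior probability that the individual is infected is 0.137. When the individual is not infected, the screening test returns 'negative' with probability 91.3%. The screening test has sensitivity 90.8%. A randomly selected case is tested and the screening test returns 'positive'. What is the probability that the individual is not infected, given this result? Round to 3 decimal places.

Let H be the event that the individual is infected. P(H) = 0.137, so P(¬H) = 0.863. With E the 'positive' result, P(E|H) = 0.908 and P(E|¬H) = 0.087.
P(E) = 0.908·0.137 + 0.087·0.863 = 0.12440 + 0.075081 = 0.19948.
By Bayes' theorem, P(H|E) = 0.12440 / 0.19948 = 0.624. Hence P(¬H|E) = 1 − 0.624 = 0.376.

P(¬H | E) ≈ 0.376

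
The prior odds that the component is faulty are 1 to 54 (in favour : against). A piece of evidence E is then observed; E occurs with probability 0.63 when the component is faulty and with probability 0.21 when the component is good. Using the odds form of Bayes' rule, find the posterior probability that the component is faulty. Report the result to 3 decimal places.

Prior odds = 1/54 = 0.018519. In log-odds, ln(0.018519) = -3.9890.
Add log likelihood ratio: ln(3.0000) = 1.0986.
Posterior log-odds = -2.8904, so posterior odds = exp(-2.8904) = 0.055556. Converting, P(H|E) = 0.055556/1.0556 = 0.053.

Posterior probability ≈ 0.053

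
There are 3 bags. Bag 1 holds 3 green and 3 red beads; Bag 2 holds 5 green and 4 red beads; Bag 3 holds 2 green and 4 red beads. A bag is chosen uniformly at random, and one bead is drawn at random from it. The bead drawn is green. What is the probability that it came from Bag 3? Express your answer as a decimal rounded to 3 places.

Posterior probability ≈ 0.240

P(green|Bag 1) = 0.5; P(green|Bag 2) = 0.5556; P(green|Bag 3) = 0.3333.
Prior × likelihood for each source: 0.333333·0.5=0.1667, 0.333333·0.5556=0.1852, 0.333333·0.3333=0.1111. Summing gives P(green) = 0.46296.
P(Bag 3 | green) = 0.1111 / 0.46296 = 0.240.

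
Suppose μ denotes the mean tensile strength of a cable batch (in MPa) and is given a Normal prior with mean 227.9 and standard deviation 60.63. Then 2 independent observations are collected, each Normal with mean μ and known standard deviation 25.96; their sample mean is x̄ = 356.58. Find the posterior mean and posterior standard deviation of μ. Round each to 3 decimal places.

Posterior mean ≈ 345.775; posterior SD ≈ 17.569

Prior precision 1/τ₀² = 1/60.63² = 0.00027204; data precision n/σ² = 2/25.96² = 0.00296770.
Posterior precision = 0.00027204 + 0.00296770 = 0.00323974, giving posterior SD = 1/√0.00323974 = 17.569.
Posterior mean = (0.00027204·227.9 + 0.00296770·356.58) / 0.00323974 = 345.775.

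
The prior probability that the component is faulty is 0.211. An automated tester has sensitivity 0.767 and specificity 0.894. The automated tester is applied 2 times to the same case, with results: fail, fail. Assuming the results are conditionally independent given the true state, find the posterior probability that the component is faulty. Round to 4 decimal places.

With H the event that the component is faulty, the joint likelihood of the observed sequence is P(data|H) = 0.767·0.767 = 0.58829 and P(data|¬H) = 0.106·0.106 = 0.011236.
Bayes: P(H|data) = 0.211·0.58829 / (0.211·0.58829 + 0.789·0.011236) = 0.12413/0.13299 = 0.9333.

Posterior P(H) ≈ 0.9333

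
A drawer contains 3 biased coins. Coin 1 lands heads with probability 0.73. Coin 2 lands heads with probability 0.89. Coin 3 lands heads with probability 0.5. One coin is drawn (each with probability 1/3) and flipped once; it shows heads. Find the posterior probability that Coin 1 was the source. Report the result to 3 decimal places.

P(heads|C1) = 0.73; P(heads|C2) = 0.89; P(heads|C3) = 0.5.
Prior × likelihood for each source: 0.333333·0.73=0.2433, 0.333333·0.89=0.2967, 0.333333·0.5=0.1667. Summing gives P(heads) = 0.70667.
P(Coin 1 | heads) = 0.2433 / 0.70667 = 0.344.

Posterior probability ≈ 0.344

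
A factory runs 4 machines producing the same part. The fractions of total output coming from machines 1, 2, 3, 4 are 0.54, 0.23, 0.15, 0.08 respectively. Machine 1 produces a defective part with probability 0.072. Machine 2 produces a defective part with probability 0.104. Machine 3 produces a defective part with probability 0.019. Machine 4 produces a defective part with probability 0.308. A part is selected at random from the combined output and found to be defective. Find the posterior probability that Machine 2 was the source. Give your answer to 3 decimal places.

Posterior probability ≈ 0.265

P(defective|M1) = 0.072; P(defective|M2) = 0.104; P(defective|M3) = 0.019; P(defective|M4) = 0.308.
Prior × likelihood for each source: 0.54·0.072=0.03888, 0.23·0.104=0.02392, 0.15·0.019=0.002850, 0.08·0.308=0.02464. Summing gives P(defective) = 0.090290.
P(Machine 2 | defective) = 0.02392 / 0.090290 = 0.265.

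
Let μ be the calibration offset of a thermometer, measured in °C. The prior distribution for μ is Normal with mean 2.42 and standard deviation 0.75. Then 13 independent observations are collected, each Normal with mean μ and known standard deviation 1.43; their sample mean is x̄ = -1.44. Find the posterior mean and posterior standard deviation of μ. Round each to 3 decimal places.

Posterior mean ≈ -0.596; posterior SD ≈ 0.351

Prior precision 1/τ₀² = 1/0.75² = 1.77778; data precision n/σ² = 13/1.43² = 6.35728.
Posterior precision = 1.77778 + 6.35728 = 8.13506, giving posterior SD = 1/√8.13506 = 0.351.
Posterior mean = (1.77778·2.42 + 6.35728·-1.44) / 8.13506 = -0.596.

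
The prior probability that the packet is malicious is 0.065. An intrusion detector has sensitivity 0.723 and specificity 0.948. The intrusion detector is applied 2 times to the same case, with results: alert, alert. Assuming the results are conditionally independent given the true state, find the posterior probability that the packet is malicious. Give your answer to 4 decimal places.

Let H be the event that the packet is malicious; start with P(H) = 0.065. P('alert'|H) = 0.723, P('alert'|¬H) = 0.052.
Update on result 1 ('alert'): P(H) ← 0.723·0.0650 / (0.723·0.0650 + 0.052·0.9350) = 0.046995/0.095615 = 0.4915.
Update on result 2 ('alert'): P(H) ← 0.723·0.4915 / (0.723·0.4915 + 0.052·0.5085) = 0.35536/0.38180 = 0.9307.

Posterior P(H) ≈ 0.9307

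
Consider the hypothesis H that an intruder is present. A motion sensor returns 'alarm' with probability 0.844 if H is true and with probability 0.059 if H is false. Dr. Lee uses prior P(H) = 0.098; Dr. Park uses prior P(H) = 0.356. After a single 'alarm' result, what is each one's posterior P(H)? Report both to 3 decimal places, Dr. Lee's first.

The likelihood ratio for an 'alarm' result is 0.844/0.059 = 14.305.
Dr. Lee: prior odds 0.098/0.902 = 0.10865; posterior odds 1.5542; posterior probability 0.608.
Dr. Park: prior odds 0.356/0.644 = 0.55280; posterior odds 7.9078; posterior probability 0.888.

Dr. Lee: 0.608; Dr. Park: 0.888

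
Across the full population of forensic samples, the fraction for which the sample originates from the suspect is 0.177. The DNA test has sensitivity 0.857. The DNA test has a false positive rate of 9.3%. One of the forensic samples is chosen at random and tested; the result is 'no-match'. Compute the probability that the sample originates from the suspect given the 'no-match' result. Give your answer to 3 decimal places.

Let H be the event that the sample originates from the suspect. P(H) = 0.177, so P(¬H) = 0.823. With E the 'no-match' result, P(E|H) = 0.143 and P(E|¬H) = 0.907.
P(E) = 0.143·0.177 + 0.907·0.823 = 0.025311 + 0.74646 = 0.77177.
By Bayes' theorem, P(H|E) = 0.025311 / 0.77177 = 0.033.

P(H | E) ≈ 0.033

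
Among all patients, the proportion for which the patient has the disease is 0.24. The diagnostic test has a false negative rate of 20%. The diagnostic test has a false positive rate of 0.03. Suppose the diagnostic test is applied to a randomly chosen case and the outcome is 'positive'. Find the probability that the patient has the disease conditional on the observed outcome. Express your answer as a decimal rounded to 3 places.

P(H | E) ≈ 0.894

Write H for 'the patient has the disease'. Prior odds H:¬H = 0.24/0.76 = 0.31579. For the 'positive' outcome, the likelihood ratio is 0.8/0.03 = 26.667.
Posterior odds = 0.31579 × 26.667 = 8.4211, so P(H|E) = 8.4211/(1+8.4211) = 0.894.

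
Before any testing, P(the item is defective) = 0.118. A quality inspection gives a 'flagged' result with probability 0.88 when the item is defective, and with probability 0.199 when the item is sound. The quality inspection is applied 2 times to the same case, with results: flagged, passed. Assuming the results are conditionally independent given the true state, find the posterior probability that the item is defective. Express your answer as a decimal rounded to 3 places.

With H the event that the item is defective, the joint likelihood of the observed sequence is P(data|H) = 0.88·0.12 = 0.10560 and P(data|¬H) = 0.199·0.801 = 0.15940.
Bayes: P(H|data) = 0.118·0.10560 / (0.118·0.10560 + 0.882·0.15940) = 0.012461/0.15305 = 0.0814.

Posterior P(H) ≈ 0.081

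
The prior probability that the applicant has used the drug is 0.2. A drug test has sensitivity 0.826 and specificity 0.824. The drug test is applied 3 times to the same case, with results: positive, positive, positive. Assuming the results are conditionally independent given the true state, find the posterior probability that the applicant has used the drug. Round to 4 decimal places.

With H the event that the applicant has used the drug, the joint likelihood of the observed sequence is P(data|H) = 0.826·0.826·0.826 = 0.56356 and P(data|¬H) = 0.176·0.176·0.176 = 0.0054518.
Bayes: P(H|data) = 0.2·0.56356 / (0.2·0.56356 + 0.8·0.0054518) = 0.11271/0.11707 = 0.9627.

Posterior P(H) ≈ 0.9627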